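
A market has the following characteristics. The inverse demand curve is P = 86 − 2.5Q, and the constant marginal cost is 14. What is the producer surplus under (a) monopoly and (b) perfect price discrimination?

Monopoly: PS = 518.4; Perfect PD: PS = 1036.8

The monopolist equates marginal revenue to marginal cost: 86 − 5Q = 14, so Q = 14.4. From demand, P = 50.
PS = (50 − 14)·14.4 = 518.4.
A perfectly discriminating monopolist sells every unit with P(Q) ≥ MC(Q), so output equals the competitive quantity Q = 28.8. Each buyer pays their reservation price, so CS = 0 and the firm captures all surplus.
PS = ½·(86 − 14)·28.8 = 1036.8.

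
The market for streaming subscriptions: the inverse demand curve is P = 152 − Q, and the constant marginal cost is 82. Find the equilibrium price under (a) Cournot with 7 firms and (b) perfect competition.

Cournot with 7 identical firms: the symmetric best-response condition is 152 − 8q = 82. Each firm produces q = 8.75, total output Q = 61.25, price P = 90.75.
Under competition P = MC = 82, so Q = (152 − 82)/1 = 70.

Cournot: P = 90.75; Competition: P = 82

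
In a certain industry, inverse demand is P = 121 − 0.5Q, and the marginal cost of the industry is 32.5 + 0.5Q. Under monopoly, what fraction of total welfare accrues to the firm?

PS/TS = 0.75

Monopoly sets MR = MC: 121 − Q = 32.5 + 0.5Q ⇒ Q = 59, P = 121 − 0.5·59 = 91.5.
CS = ½·(121 − 91.5)·59 = 870.25.
PS = P·Q − VC(Q) = 91.5·59 − (32.5·59 + ½·0.5·59²) = 2610.75.
Share captured = PS/TS = 2610.75/3481 = 0.75.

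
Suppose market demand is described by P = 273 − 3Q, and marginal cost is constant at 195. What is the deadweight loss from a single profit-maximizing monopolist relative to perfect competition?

Perfect competition: P = MC = 195, so 273 − 3Q = 195 and Q = 26.
A monopolist chooses Q where MR = MC. MR = 273 − 6Q; setting this equal to 195 gives Q = 13 and P = 234.
DWL is the triangle between Q = 13 and Q = 26: ½·(26 − 13)·(234 − 195) = 253.5.

DWL = 253.5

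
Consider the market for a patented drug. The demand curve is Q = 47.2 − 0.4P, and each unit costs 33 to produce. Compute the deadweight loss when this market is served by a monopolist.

Inverting demand: P = 118 − 2.5Q.
Competitive firms price at marginal cost: P = 33, giving Q = 34.
The monopolist equates marginal revenue to marginal cost: 118 − 5Q = 33, so Q = 17. From demand, P = 75.5.
DWL is the triangle between Q = 17 and Q = 34: ½·(34 − 17)·(75.5 − 33) = 361.25.

DWL = 361.25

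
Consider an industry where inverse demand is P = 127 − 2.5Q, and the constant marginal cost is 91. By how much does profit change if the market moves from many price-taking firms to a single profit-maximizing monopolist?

Perfect competition: P = MC = 91, so 127 − 2.5Q = 91 and Q = 14.4.
Profit = (91 − 91)·14.4 = 0.
Monopoly sets MR = MC: 127 − 5Q = 91 ⇒ Q = 7.2, P = 127 − 2.5·7.2 = 109.
Profit = (109 − 91)·7.2 = 129.6.
Change in profit: 129.6 − 0 = 129.6.

Profit rises by 129.6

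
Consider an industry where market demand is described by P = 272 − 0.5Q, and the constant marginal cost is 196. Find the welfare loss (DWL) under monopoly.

DWL = 1444

Under competition P = MC = 196, so Q = (272 − 196)/0.5 = 152.
The monopolist equates marginal revenue to marginal cost: 272 − Q = 196, so Q = 76. From demand, P = 234.
DWL is the triangle between Q = 76 and Q = 152: ½·(152 − 76)·(234 − 196) = 1444.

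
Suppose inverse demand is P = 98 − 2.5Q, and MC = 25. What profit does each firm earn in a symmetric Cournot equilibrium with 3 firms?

π_i = 133.225

In a 3-firm Cournot equilibrium, symmetry and the first-order condition give q = (98 − 25)/(10) = 7.3. So Q = 21.9 and P = 43.25.
Each firm's profit = (43.25 − 25)·7.3 = 133.225.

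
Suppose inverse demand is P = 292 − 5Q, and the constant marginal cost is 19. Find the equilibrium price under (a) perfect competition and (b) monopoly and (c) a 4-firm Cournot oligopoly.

Competition: P = 19; Monopoly: P = 155.5; Cournot: P = 73.6

Perfect competition: P = MC = 19, so 292 − 5Q = 19 and Q = 54.6.
The monopolist equates marginal revenue to marginal cost: 292 − 10Q = 19, so Q = 27.3. From demand, P = 155.5.
With 4 symmetric Cournot firms, each firm's FOC gives 292 − 25q = 19, so q = 10.92, Q = 4·10.92 = 43.68, and P = 73.6.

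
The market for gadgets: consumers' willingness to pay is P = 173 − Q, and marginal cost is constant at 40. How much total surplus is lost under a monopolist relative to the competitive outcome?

Competitive firms price at marginal cost: P = 40, giving Q = 133.
Monopoly sets MR = MC: 173 − 2Q = 40 ⇒ Q = 66.5, P = 173 − 66.5 = 106.5.
DWL is the triangle between Q = 66.5 and Q = 133: ½·(133 − 66.5)·(106.5 − 40) = 2211.125.

DWL = 2211.125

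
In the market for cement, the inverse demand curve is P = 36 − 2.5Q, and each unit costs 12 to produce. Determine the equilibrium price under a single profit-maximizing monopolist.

A monopolist chooses Q where MR = MC. MR = 36 − 5Q; setting this equal to 12 gives Q = 4.8 and P = 24.

P = 24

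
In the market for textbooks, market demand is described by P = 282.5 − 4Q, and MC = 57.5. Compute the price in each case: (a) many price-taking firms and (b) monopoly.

Competition: P = 57.5; Monopoly: P = 170

Perfect competition: P = MC = 57.5, so 282.5 − 4Q = 57.5 and Q = 56.25.
The monopolist equates marginal revenue to marginal cost: 282.5 − 8Q = 57.5, so Q = 28.125. From demand, P = 170.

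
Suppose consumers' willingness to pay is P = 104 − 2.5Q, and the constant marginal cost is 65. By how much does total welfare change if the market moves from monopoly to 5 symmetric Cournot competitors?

A monopolist chooses Q where MR = MC. MR = 104 − 5Q; setting this equal to 65 gives Q = 7.8 and P = 84.5.
CS = ½·(104 − 84.5)·7.8 = 76.05; PS = (84.5 − 65)·7.8 = 152.1; TS = 228.15.
In a 5-firm Cournot equilibrium, symmetry and the first-order condition give q = (104 − 65)/(15) = 2.6. So Q = 13 and P = 71.5.
CS = ½·(104 − 71.5)·13 = 211.25; PS = (71.5 − 65)·13 = 84.5; TS = 295.75.
Change in total welfare: 295.75 − 228.15 = 67.6.

Total welfare rises by 67.6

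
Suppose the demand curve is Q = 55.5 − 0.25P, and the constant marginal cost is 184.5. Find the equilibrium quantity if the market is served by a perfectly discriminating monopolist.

Q = 9.375

Inverting demand: P = 222 − 4Q.
Under first-degree price discrimination the firm charges each unit its demand price and produces up to where P = MC, i.e. Q = 9.375. Consumer surplus is zero; producer surplus equals total surplus.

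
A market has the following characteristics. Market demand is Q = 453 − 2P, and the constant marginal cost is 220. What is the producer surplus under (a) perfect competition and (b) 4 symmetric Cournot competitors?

Competition: PS = 0; Cournot: PS = 13.52

Inverting demand: P = 226.5 − 0.5Q.
Competitive firms price at marginal cost: P = 220, giving Q = 13.
PS = (220 − 220)·13 = 0.
In a 4-firm Cournot equilibrium, symmetry and the first-order condition give q = (226.5 − 220)/(2.5) = 2.6. So Q = 10.4 and P = 221.3.
PS = (221.3 − 220)·10.4 = 13.52.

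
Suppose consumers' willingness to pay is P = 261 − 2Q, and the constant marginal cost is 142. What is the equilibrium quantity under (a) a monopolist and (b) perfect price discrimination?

The monopolist equates marginal revenue to marginal cost: 261 − 4Q = 142, so Q = 29.75. From demand, P = 201.5.
A perfectly discriminating monopolist sells every unit with P(Q) ≥ MC(Q), so output equals the competitive quantity Q = 59.5. Each buyer pays their reservation price, so CS = 0 and the firm captures all surplus.

Monopoly: Q = 29.75; Perfect PD: Q = 59.5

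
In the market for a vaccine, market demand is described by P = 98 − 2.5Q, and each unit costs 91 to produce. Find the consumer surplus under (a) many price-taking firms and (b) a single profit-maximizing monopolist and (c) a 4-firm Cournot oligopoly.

Competition: CS = 9.8; Monopoly: CS = 2.45; Cournot: CS = 6.272

Under competition P = MC = 91, so Q = (98 − 91)/2.5 = 2.8.
CS = ½·(98 − 91)·2.8 = 9.8.
The monopolist equates marginal revenue to marginal cost: 98 − 5Q = 91, so Q = 1.4. From demand, P = 94.5.
CS = ½·(98 − 94.5)·1.4 = 2.45.
With 4 symmetric Cournot firms, each firm's FOC gives 98 − 12.5q = 91, so q = 0.56, Q = 4·0.56 = 2.24, and P = 92.4.
CS = ½·(98 − 92.4)·2.24 = 6.272.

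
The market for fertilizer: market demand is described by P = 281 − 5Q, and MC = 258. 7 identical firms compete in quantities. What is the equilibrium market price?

P = 260.875

With 7 symmetric Cournot firms, each firm's FOC gives 281 − 40q = 258, so q = 0.575, Q = 7·0.575 = 4.025, and P = 260.875.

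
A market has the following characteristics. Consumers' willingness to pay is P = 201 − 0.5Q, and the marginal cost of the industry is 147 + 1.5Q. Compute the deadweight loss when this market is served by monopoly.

Under competition P = MC: 201 − 0.5Q = 147 + 1.5Q ⇒ Q = 27, P = 187.5.
Monopoly sets MR = MC: 201 − Q = 147 + 1.5Q ⇒ Q = 21.6, P = 201 − 0.5·21.6 = 190.2.
CS = ½·(201 − 187.5)·27 = 182.25; PS = (187.5·27 − 147·27 − ½·1.5·27²) = 546.75; TS = 729.
CS = ½·(201 − 190.2)·21.6 = 116.64; PS = (190.2·21.6 − 147·21.6 − ½·1.5·21.6²) = 583.2; TS = 699.84.
DWL = 729 − 699.84 = 29.16.

DWL = 29.16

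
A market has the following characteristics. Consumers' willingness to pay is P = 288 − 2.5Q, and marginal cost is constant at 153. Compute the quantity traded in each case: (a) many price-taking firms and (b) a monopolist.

Competitive firms price at marginal cost: P = 153, giving Q = 54.
A monopolist chooses Q where MR = MC. MR = 288 − 5Q; setting this equal to 153 gives Q = 27 and P = 220.5.

Competition: Q = 54; Monopoly: Q = 27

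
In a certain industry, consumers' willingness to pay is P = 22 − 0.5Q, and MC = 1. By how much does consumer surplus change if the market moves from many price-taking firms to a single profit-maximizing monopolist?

Consumer surplus falls by 330.75

Perfect competition: P = MC = 1, so 22 − 0.5Q = 1 and Q = 42.
CS = ½·(22 − 1)·42 = 441.
The monopolist equates marginal revenue to marginal cost: 22 − Q = 1, so Q = 21. From demand, P = 11.5.
CS = ½·(22 − 11.5)·21 = 110.25.
Change in consumer surplus: 110.25 − 441 = −330.75.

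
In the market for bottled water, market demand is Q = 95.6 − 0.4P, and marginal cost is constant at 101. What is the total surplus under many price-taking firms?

Inverting demand: P = 239 − 2.5Q.
Under competition P = MC = 101, so Q = (239 − 101)/2.5 = 55.2.
CS = ½·(239 − 101)·55.2 = 3808.8; PS = (101 − 101)·55.2 = 0; TS = 3808.8.

TS = 3808.8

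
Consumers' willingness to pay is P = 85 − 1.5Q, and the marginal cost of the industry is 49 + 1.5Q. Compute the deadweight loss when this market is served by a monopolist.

DWL = 24

Under competition P = MC: 85 − 1.5Q = 49 + 1.5Q ⇒ Q = 12, P = 67.
Monopoly sets MR = MC: 85 − 3Q = 49 + 1.5Q ⇒ Q = 8, P = 85 − 1.5·8 = 73.
CS = ½·(85 − 67)·12 = 108; PS = (67·12 − 49·12 − ½·1.5·12²) = 108; TS = 216.
CS = ½·(85 − 73)·8 = 48; PS = (73·8 − 49·8 − ½·1.5·8²) = 144; TS = 192.
DWL = 216 − 192 = 24.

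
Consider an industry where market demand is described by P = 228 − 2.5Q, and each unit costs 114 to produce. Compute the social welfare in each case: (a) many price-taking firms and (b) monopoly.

Competitive firms price at marginal cost: P = 114, giving Q = 45.6.
CS = ½·(228 − 114)·45.6 = 2599.2; PS = (114 − 114)·45.6 = 0; TS = 2599.2.
Monopoly sets MR = MC: 228 − 5Q = 114 ⇒ Q = 22.8, P = 228 − 2.5·22.8 = 171.
CS = ½·(228 − 171)·22.8 = 649.8; PS = (171 − 114)·22.8 = 1299.6; TS = 1949.4.

Competition: TS = 2599.2; Monopoly: TS = 1949.4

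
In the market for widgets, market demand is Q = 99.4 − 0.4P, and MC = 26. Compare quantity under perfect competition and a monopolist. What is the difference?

Quantity falls by 44.5

Inverting demand: P = 248.5 − 2.5Q.
Perfect competition: P = MC = 26, so 248.5 − 2.5Q = 26 and Q = 89.
Monopoly sets MR = MC: 248.5 − 5Q = 26 ⇒ Q = 44.5, P = 248.5 − 2.5·44.5 = 137.25.
Change in quantity: 44.5 − 89 = −44.5.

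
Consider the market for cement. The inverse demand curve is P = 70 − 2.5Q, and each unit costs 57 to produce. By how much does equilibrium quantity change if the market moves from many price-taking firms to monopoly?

Equilibrium quantity falls by 2.6

Competitive firms price at marginal cost: P = 57, giving Q = 5.2.
A monopolist chooses Q where MR = MC. MR = 70 − 5Q; setting this equal to 57 gives Q = 2.6 and P = 63.5.
Change in equilibrium quantity: 2.6 − 5.2 = −2.6.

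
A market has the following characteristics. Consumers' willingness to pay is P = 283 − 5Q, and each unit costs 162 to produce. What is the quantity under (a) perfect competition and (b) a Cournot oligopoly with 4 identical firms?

Competitive firms price at marginal cost: P = 162, giving Q = 24.2.
Cournot with 4 identical firms: the symmetric best-response condition is 283 − 25q = 162. Each firm produces q = 4.84, total output Q = 19.36, price P = 186.2.

Competition: Q = 24.2; Cournot: Q = 19.36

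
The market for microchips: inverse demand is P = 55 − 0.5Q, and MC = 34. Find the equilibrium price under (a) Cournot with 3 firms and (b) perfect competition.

Cournot: P = 39.25; Competition: P = 34

With 3 symmetric Cournot firms, each firm's FOC gives 55 − 2q = 34, so q = 10.5, Q = 3·10.5 = 31.5, and P = 39.25.
Perfect competition: P = MC = 34, so 55 − 0.5Q = 34 and Q = 42.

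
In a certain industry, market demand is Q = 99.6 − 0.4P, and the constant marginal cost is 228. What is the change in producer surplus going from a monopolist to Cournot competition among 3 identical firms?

Inverting demand: P = 249 − 2.5Q.
Monopoly sets MR = MC: 249 − 5Q = 228 ⇒ Q = 4.2, P = 249 − 2.5·4.2 = 238.5.
PS = (238.5 − 228)·4.2 = 44.1.
In a 3-firm Cournot equilibrium, symmetry and the first-order condition give q = (249 − 228)/(10) = 2.1. So Q = 6.3 and P = 233.25.
PS = (233.25 − 228)·6.3 = 33.075.
Change in producer surplus: 33.075 − 44.1 = −11.025.

Producer surplus falls by 11.025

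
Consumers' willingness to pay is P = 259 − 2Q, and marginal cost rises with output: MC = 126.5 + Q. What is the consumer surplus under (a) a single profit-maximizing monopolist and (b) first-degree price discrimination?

Monopoly: CS = 702.25; Perfect PD: CS = 0

A monopolist chooses Q where MR = MC. MR = 259 − 4Q; setting this equal to 126.5 + Q gives Q = 26.5 and P = 206.
CS = ½·(259 − 206)·26.5 = 702.25.
With perfect price discrimination, output is the efficient level Q = 265/6 (where demand meets MC), but every buyer pays their willingness to pay: CS = 0 and PS = total surplus.
CS = 0.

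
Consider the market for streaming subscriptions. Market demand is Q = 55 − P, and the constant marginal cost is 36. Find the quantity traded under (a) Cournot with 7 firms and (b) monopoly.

Cournot: Q = 16.625; Monopoly: Q = 9.5

Inverting demand: P = 55 − Q.
With 7 symmetric Cournot firms, each firm's FOC gives 55 − 8q = 36, so q = 2.375, Q = 7·2.375 = 16.625, and P = 38.375.
Monopoly sets MR = MC: 55 − 2Q = 36 ⇒ Q = 9.5, P = 55 − 9.5 = 45.5.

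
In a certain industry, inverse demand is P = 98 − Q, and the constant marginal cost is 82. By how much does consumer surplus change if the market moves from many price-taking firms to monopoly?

CS falls by 96

Competitive firms price at marginal cost: P = 82, giving Q = 16.
CS = ½·(98 − 82)·16 = 128.
A monopolist chooses Q where MR = MC. MR = 98 − 2Q; setting this equal to 82 gives Q = 8 and P = 90.
CS = ½·(98 − 90)·8 = 32.
Change in consumer surplus: 32 − 128 = −96.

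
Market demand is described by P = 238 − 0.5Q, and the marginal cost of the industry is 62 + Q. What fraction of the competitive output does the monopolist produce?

Q_m/Q_c = 0.75

Monopoly sets MR = MC: 238 − Q = 62 + Q ⇒ Q = 88, P = 238 − 0.5·88 = 194.
Competitive equilibrium sets price equal to marginal cost: 238 − 0.5Q = 62 + Q, so Q = 352/3 and P = 538/3.
Ratio Q_m/Q_c = 88/(352/3) = 0.75.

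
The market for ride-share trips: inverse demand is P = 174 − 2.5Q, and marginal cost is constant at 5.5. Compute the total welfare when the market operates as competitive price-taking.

TS = 5678.45

Under competition P = MC = 5.5, so Q = (174 − 5.5)/2.5 = 67.4.
CS = ½·(174 − 5.5)·67.4 = 5678.45; PS = (5.5 − 5.5)·67.4 = 0; TS = 5678.45.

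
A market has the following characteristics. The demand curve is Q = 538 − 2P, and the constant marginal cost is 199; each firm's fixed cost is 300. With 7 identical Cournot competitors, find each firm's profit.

Inverting demand: P = 269 − 0.5Q.
Cournot with 7 identical firms: the symmetric best-response condition is 269 − 4q = 199. Each firm produces q = 17.5, total output Q = 122.5, price P = 207.75.
Each firm's profit = (207.75 − 199)·17.5 − 300 = −146.875.

π_i = −146.875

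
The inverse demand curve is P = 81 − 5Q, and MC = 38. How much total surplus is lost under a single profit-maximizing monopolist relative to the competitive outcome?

DWL = 46.225

Perfect competition: P = MC = 38, so 81 − 5Q = 38 and Q = 8.6.
A monopolist chooses Q where MR = MC. MR = 81 − 10Q; setting this equal to 38 gives Q = 4.3 and P = 59.5.
DWL is the triangle between Q = 4.3 and Q = 8.6: ½·(8.6 − 4.3)·(59.5 − 38) = 46.225.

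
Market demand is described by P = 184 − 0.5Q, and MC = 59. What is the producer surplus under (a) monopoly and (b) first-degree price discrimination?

The monopolist equates marginal revenue to marginal cost: 184 − Q = 59, so Q = 125. From demand, P = 121.5.
PS = (121.5 − 59)·125 = 7812.5.
Under first-degree price discrimination the firm charges each unit its demand price and produces up to where P = MC, i.e. Q = 250. Consumer surplus is zero; producer surplus equals total surplus.
PS = ½·(184 − 59)·250 = 15625.

Monopoly: PS = 7812.5; Perfect PD: PS = 15625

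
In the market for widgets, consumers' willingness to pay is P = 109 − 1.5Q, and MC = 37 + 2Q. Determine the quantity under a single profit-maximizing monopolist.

Q = 14.4

The monopolist equates marginal revenue to marginal cost: 109 − 3Q = 37 + 2Q, so Q = 14.4. From demand, P = 87.4.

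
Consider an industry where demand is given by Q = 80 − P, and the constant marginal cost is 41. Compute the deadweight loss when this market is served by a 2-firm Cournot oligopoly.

DWL = 84.5

Inverting demand: P = 80 − Q.
Competitive firms price at marginal cost: P = 41, giving Q = 39.
In a 2-firm Cournot equilibrium, symmetry and the first-order condition give q = (80 − 41)/(3) = 13. So Q = 26 and P = 54.
DWL is the triangle between Q = 26 and Q = 39: ½·(39 − 26)·(54 − 41) = 84.5.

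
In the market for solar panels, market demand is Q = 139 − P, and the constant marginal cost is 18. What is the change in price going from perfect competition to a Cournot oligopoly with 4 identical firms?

P rises by 24.2

Inverting demand: P = 139 − Q.
Under competition P = MC = 18, so Q = (139 − 18)/1 = 121.
Cournot with 4 identical firms: the symmetric best-response condition is 139 − 5q = 18. Each firm produces q = 24.2, total output Q = 96.8, price P = 42.2.
Change in price: 42.2 − 18 = 24.2.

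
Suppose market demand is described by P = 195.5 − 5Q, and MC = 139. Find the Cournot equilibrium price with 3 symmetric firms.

In a 3-firm Cournot equilibrium, symmetry and the first-order condition give q = (195.5 − 139)/(20) = 2.825. So Q = 8.475 and P = 153.125.

P = 153.125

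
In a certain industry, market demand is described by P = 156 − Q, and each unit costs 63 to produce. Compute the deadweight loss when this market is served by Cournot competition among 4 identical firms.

Perfect competition: P = MC = 63, so 156 − Q = 63 and Q = 93.
With 4 symmetric Cournot firms, each firm's FOC gives 156 − 5q = 63, so q = 18.6, Q = 4·18.6 = 74.4, and P = 81.6.
DWL is the triangle between Q = 74.4 and Q = 93: ½·(93 − 74.4)·(81.6 − 63) = 172.98.

DWL = 172.98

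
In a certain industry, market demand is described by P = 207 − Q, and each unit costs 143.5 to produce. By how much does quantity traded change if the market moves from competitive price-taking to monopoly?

Under competition P = MC = 143.5, so Q = (207 − 143.5)/1 = 63.5.
Monopoly sets MR = MC: 207 − 2Q = 143.5 ⇒ Q = 31.75, P = 207 − 31.75 = 175.25.
Change in quantity traded: 31.75 − 63.5 = −31.75.

Q falls by 31.75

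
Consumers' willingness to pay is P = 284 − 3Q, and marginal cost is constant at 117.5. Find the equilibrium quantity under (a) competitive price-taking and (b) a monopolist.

Competition: Q = 55.5; Monopoly: Q = 27.75

Under competition P = MC = 117.5, so Q = (284 − 117.5)/3 = 55.5.
The monopolist equates marginal revenue to marginal cost: 284 − 6Q = 117.5, so Q = 27.75. From demand, P = 200.75.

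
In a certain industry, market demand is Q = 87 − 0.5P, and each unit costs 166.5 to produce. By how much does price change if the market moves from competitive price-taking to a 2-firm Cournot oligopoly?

Inverting demand: P = 174 − 2Q.
Under competition P = MC = 166.5, so Q = (174 − 166.5)/2 = 3.75.
With 2 symmetric Cournot firms, each firm's FOC gives 174 − 6q = 166.5, so q = 1.25, Q = 2·1.25 = 2.5, and P = 169.
Change in price: 169 − 166.5 = 2.5.

Price rises by 2.5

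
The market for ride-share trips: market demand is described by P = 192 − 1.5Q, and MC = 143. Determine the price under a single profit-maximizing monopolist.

Monopoly sets MR = MC: 192 − 3Q = 143 ⇒ Q = 49/3, P = 192 − 1.5·49/3 = 167.5.

P = 167.5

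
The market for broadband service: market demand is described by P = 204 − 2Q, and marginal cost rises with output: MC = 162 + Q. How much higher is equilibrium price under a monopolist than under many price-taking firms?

Under competition P = MC: 204 − 2Q = 162 + Q ⇒ Q = 14, P = 176.
A monopolist chooses Q where MR = MC. MR = 204 − 4Q; setting this equal to 162 + Q gives Q = 8.4 and P = 187.2.
Change in equilibrium price: 187.2 − 176 = 11.2.

P rises by 11.2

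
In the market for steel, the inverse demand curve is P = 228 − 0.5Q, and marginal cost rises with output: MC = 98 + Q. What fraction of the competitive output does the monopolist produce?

Q_m/Q_c = 0.75

Monopoly sets MR = MC: 228 − Q = 98 + Q ⇒ Q = 65, P = 228 − 0.5·65 = 195.5.
Competitive equilibrium sets price equal to marginal cost: 228 − 0.5Q = 98 + Q, so Q = 260/3 and P = 554/3.
Ratio Q_m/Q_c = 65/(260/3) = 0.75.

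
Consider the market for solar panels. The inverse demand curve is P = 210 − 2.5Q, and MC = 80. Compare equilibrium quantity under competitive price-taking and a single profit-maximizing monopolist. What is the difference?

Q falls by 26

Perfect competition: P = MC = 80, so 210 − 2.5Q = 80 and Q = 52.
A monopolist chooses Q where MR = MC. MR = 210 − 5Q; setting this equal to 80 gives Q = 26 and P = 145.
Change in equilibrium quantity: 26 − 52 = −26.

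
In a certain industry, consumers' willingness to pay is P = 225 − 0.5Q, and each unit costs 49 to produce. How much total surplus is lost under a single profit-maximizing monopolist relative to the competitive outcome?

Perfect competition: P = MC = 49, so 225 − 0.5Q = 49 and Q = 352.
A monopolist chooses Q where MR = MC. MR = 225 − Q; setting this equal to 49 gives Q = 176 and P = 137.
DWL is the triangle between Q = 176 and Q = 352: ½·(352 − 176)·(137 − 49) = 7744.

DWL = 7744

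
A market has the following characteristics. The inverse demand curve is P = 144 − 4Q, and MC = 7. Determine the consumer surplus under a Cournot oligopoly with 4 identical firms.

In a 4-firm Cournot equilibrium, symmetry and the first-order condition give q = (144 − 7)/(20) = 6.85. So Q = 27.4 and P = 34.4.
CS = ½·(144 − 34.4)·27.4 = 1501.52.

CS = 1501.52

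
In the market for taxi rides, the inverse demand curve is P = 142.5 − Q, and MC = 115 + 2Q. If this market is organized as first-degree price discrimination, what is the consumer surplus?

A perfectly discriminating monopolist sells every unit with P(Q) ≥ MC(Q), so output equals the competitive quantity Q = 55/6. Each buyer pays their reservation price, so CS = 0 and the firm captures all surplus.
CS = 0.

CS = 0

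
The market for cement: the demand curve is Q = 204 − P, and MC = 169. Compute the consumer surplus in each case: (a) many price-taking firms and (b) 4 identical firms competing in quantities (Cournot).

Inverting demand: P = 204 − Q.
Competitive firms price at marginal cost: P = 169, giving Q = 35.
CS = ½·(204 − 169)·35 = 612.5.
In a 4-firm Cournot equilibrium, symmetry and the first-order condition give q = (204 − 169)/(5) = 7. So Q = 28 and P = 176.
CS = ½·(204 − 176)·28 = 392.

Competition: CS = 612.5; Cournot: CS = 392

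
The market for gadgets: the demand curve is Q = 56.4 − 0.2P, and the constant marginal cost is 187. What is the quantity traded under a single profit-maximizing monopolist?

Q = 9.5

Inverting demand: P = 282 − 5Q.
A monopolist chooses Q where MR = MC. MR = 282 − 10Q; setting this equal to 187 gives Q = 9.5 and P = 234.5.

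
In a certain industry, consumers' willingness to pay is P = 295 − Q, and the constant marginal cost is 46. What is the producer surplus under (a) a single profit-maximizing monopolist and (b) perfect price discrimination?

Monopoly: PS = 15500.25; Perfect PD: PS = 31000.5

Monopoly sets MR = MC: 295 − 2Q = 46 ⇒ Q = 124.5, P = 295 − 124.5 = 170.5.
PS = (170.5 − 46)·124.5 = 15500.25.
A perfectly discriminating monopolist sells every unit with P(Q) ≥ MC(Q), so output equals the competitive quantity Q = 249. Each buyer pays their reservation price, so CS = 0 and the firm captures all surplus.
PS = ½·(295 − 46)·249 = 31000.5.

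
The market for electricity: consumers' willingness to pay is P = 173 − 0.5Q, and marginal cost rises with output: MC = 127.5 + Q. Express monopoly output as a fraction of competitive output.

The monopolist equates marginal revenue to marginal cost: 173 − Q = 127.5 + Q, so Q = 22.75. From demand, P = 161.625.
Competitive equilibrium sets price equal to marginal cost: 173 − 0.5Q = 127.5 + Q, so Q = 91/3 and P = 947/6.
Ratio Q_m/Q_c = 22.75/(91/3) = 0.75.

Q_m/Q_c = 0.75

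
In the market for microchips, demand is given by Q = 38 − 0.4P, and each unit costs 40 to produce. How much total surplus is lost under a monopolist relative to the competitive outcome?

Inverting demand: P = 95 − 2.5Q.
Perfect competition: P = MC = 40, so 95 − 2.5Q = 40 and Q = 22.
Monopoly sets MR = MC: 95 − 5Q = 40 ⇒ Q = 11, P = 95 − 2.5·11 = 67.5.
DWL is the triangle between Q = 11 and Q = 22: ½·(22 − 11)·(67.5 − 40) = 151.25.

DWL = 151.25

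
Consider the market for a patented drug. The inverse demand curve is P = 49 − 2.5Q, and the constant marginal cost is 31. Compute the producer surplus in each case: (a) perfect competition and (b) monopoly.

Under competition P = MC = 31, so Q = (49 − 31)/2.5 = 7.2.
PS = (31 − 31)·7.2 = 0.
Monopoly sets MR = MC: 49 − 5Q = 31 ⇒ Q = 3.6, P = 49 − 2.5·3.6 = 40.
PS = (40 − 31)·3.6 = 32.4.

Competition: PS = 0; Monopoly: PS = 32.4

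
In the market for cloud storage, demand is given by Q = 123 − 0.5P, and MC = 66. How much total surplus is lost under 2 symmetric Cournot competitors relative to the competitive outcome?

Inverting demand: P = 246 − 2Q.
Perfect competition: P = MC = 66, so 246 − 2Q = 66 and Q = 90.
Cournot with 2 identical firms: the symmetric best-response condition is 246 − 6q = 66. Each firm produces q = 30, total output Q = 60, price P = 126.
DWL is the triangle between Q = 60 and Q = 90: ½·(90 − 60)·(126 − 66) = 900.

DWL = 900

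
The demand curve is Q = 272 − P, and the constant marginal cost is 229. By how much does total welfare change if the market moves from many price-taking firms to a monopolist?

TS falls by 231.125

Inverting demand: P = 272 − Q.
Under competition P = MC = 229, so Q = (272 − 229)/1 = 43.
CS = ½·(272 − 229)·43 = 924.5; PS = (229 − 229)·43 = 0; TS = 924.5.
Monopoly sets MR = MC: 272 − 2Q = 229 ⇒ Q = 21.5, P = 272 − 21.5 = 250.5.
CS = ½·(272 − 250.5)·21.5 = 231.125; PS = (250.5 − 229)·21.5 = 462.25; TS = 693.375.
Change in total welfare: 693.375 − 924.5 = −231.125.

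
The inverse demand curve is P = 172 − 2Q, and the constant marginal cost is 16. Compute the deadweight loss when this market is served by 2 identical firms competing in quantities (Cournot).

Perfect competition: P = MC = 16, so 172 − 2Q = 16 and Q = 78.
With 2 symmetric Cournot firms, each firm's FOC gives 172 − 6q = 16, so q = 26, Q = 2·26 = 52, and P = 68.
DWL is the triangle between Q = 52 and Q = 78: ½·(78 − 52)·(68 − 16) = 676.

DWL = 676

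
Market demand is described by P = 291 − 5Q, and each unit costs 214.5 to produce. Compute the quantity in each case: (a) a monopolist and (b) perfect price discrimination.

Monopoly: Q = 7.65; Perfect PD: Q = 15.3

Monopoly sets MR = MC: 291 − 10Q = 214.5 ⇒ Q = 7.65, P = 291 − 5·7.65 = 252.75.
A perfectly discriminating monopolist sells every unit with P(Q) ≥ MC(Q), so output equals the competitive quantity Q = 15.3. Each buyer pays their reservation price, so CS = 0 and the firm captures all surplus.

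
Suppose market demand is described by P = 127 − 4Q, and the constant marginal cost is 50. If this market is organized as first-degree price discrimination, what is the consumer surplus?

A perfectly discriminating monopolist sells every unit with P(Q) ≥ MC(Q), so output equals the competitive quantity Q = 19.25. Each buyer pays their reservation price, so CS = 0 and the firm captures all surplus.
CS = 0.

CS = 0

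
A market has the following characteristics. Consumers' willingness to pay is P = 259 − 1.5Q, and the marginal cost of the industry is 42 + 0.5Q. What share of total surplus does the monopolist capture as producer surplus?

PS/TS = 0.7

Monopoly sets MR = MC: 259 − 3Q = 42 + 0.5Q ⇒ Q = 62, P = 259 − 1.5·62 = 166.
CS = ½·(259 − 166)·62 = 2883.
PS = P·Q − VC(Q) = 166·62 − (42·62 + ½·0.5·62²) = 6727.
Share captured = PS/TS = 6727/9610 = 0.7.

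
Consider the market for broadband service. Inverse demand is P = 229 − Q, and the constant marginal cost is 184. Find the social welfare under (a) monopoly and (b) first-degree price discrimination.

Monopoly sets MR = MC: 229 − 2Q = 184 ⇒ Q = 22.5, P = 229 − 22.5 = 206.5.
CS = ½·(229 − 206.5)·22.5 = 253.125; PS = (206.5 − 184)·22.5 = 506.25; TS = 759.375.
With perfect price discrimination, output is the efficient level Q = 45 (where demand meets MC), but every buyer pays their willingness to pay: CS = 0 and PS = total surplus.
TS = 1012.5 (equal to competitive TS).

Monopoly: TS = 759.375; Perfect PD: TS = 1012.5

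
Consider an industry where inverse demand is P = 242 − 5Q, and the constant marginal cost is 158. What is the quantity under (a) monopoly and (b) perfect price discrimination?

Monopoly: Q = 8.4; Perfect PD: Q = 16.8

A monopolist chooses Q where MR = MC. MR = 242 − 10Q; setting this equal to 158 gives Q = 8.4 and P = 200.
With perfect price discrimination, output is the efficient level Q = 16.8 (where demand meets MC), but every buyer pays their willingness to pay: CS = 0 and PS = total surplus.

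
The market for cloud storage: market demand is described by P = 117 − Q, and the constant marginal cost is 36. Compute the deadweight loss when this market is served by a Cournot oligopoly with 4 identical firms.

Under competition P = MC = 36, so Q = (117 − 36)/1 = 81.
In a 4-firm Cournot equilibrium, symmetry and the first-order condition give q = (117 − 36)/(5) = 16.2. So Q = 64.8 and P = 52.2.
DWL is the triangle between Q = 64.8 and Q = 81: ½·(81 − 64.8)·(52.2 − 36) = 131.22.

DWL = 131.22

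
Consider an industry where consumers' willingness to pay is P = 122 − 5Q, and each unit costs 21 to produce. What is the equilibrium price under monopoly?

P = 71.5

The monopolist equates marginal revenue to marginal cost: 122 − 10Q = 21, so Q = 10.1. From demand, P = 71.5.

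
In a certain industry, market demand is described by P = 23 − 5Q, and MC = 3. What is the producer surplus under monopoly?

Monopoly sets MR = MC: 23 − 10Q = 3 ⇒ Q = 2, P = 23 − 5·2 = 13.
PS = (13 − 3)·2 = 20.

PS = 20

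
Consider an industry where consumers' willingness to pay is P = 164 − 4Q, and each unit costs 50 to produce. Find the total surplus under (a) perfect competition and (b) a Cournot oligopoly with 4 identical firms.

Competition: TS = 1624.5; Cournot: TS = 1559.52

Under competition P = MC = 50, so Q = (164 − 50)/4 = 28.5.
CS = ½·(164 − 50)·28.5 = 1624.5; PS = (50 − 50)·28.5 = 0; TS = 1624.5.
With 4 symmetric Cournot firms, each firm's FOC gives 164 − 20q = 50, so q = 5.7, Q = 4·5.7 = 22.8, and P = 72.8.
CS = ½·(164 − 72.8)·22.8 = 1039.68; PS = (72.8 − 50)·22.8 = 519.84; TS = 1559.52.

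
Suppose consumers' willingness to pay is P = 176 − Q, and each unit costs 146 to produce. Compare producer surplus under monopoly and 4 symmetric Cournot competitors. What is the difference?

Monopoly sets MR = MC: 176 − 2Q = 146 ⇒ Q = 15, P = 176 − 15 = 161.
PS = (161 − 146)·15 = 225.
With 4 symmetric Cournot firms, each firm's FOC gives 176 − 5q = 146, so q = 6, Q = 4·6 = 24, and P = 152.
PS = (152 − 146)·24 = 144.
Change in producer surplus: 144 − 225 = −81.

Producer surplus falls by 81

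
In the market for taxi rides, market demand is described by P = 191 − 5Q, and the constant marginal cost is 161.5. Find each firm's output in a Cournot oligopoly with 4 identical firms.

Cournot with 4 identical firms: the symmetric best-response condition is 191 − 25q = 161.5. Each firm produces q = 1.18, total output Q = 4.72, price P = 167.4.

q_i = 1.18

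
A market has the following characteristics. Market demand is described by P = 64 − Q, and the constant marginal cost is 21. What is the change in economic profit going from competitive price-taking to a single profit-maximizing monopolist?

Perfect competition: P = MC = 21, so 64 − Q = 21 and Q = 43.
Profit = (21 − 21)·43 = 0.
A monopolist chooses Q where MR = MC. MR = 64 − 2Q; setting this equal to 21 gives Q = 21.5 and P = 42.5.
Profit = (42.5 − 21)·21.5 = 462.25.
Change in economic profit: 462.25 − 0 = 462.25.

π rises by 462.25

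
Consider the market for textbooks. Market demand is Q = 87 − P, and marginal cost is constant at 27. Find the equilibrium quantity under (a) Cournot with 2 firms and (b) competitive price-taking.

Inverting demand: P = 87 − Q.
With 2 symmetric Cournot firms, each firm's FOC gives 87 − 3q = 27, so q = 20, Q = 2·20 = 40, and P = 47.
Competitive firms price at marginal cost: P = 27, giving Q = 60.

Cournot: Q = 40; Competition: Q = 60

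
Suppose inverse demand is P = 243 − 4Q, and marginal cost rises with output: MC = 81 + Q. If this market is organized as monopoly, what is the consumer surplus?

CS = 648

The monopolist equates marginal revenue to marginal cost: 243 − 8Q = 81 + Q, so Q = 18. From demand, P = 171.
CS = ½·(243 − 171)·18 = 648.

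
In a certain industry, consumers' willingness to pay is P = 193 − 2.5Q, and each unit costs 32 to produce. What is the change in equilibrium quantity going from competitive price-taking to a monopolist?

Perfect competition: P = MC = 32, so 193 − 2.5Q = 32 and Q = 64.4.
The monopolist equates marginal revenue to marginal cost: 193 − 5Q = 32, so Q = 32.2. From demand, P = 112.5.
Change in equilibrium quantity: 32.2 − 64.4 = −32.2.

Q falls by 32.2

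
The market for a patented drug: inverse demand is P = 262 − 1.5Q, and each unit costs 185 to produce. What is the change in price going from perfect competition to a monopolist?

Competitive firms price at marginal cost: P = 185, giving Q = 154/3.
Monopoly sets MR = MC: 262 − 3Q = 185 ⇒ Q = 77/3, P = 262 − 1.5·77/3 = 223.5.
Change in price: 223.5 − 185 = 38.5.

P rises by 38.5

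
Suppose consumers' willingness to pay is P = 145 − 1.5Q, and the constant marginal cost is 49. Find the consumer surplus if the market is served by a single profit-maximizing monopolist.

CS = 768

The monopolist equates marginal revenue to marginal cost: 145 − 3Q = 49, so Q = 32. From demand, P = 97.
CS = ½·(145 − 97)·32 = 768.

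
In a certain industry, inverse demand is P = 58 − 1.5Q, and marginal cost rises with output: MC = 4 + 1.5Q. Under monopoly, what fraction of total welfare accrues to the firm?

Monopoly sets MR = MC: 58 − 3Q = 4 + 1.5Q ⇒ Q = 12, P = 58 − 1.5·12 = 40.
CS = ½·(58 − 40)·12 = 108.
PS = P·Q − VC(Q) = 40·12 − (4·12 + ½·1.5·12²) = 324.
Share captured = PS/TS = 324/432 = 0.75.

PS/TS = 0.75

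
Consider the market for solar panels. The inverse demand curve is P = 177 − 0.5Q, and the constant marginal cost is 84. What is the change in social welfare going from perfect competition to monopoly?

Competitive firms price at marginal cost: P = 84, giving Q = 186.
CS = ½·(177 − 84)·186 = 8649; PS = (84 − 84)·186 = 0; TS = 8649.
The monopolist equates marginal revenue to marginal cost: 177 − Q = 84, so Q = 93. From demand, P = 130.5.
CS = ½·(177 − 130.5)·93 = 2162.25; PS = (130.5 − 84)·93 = 4324.5; TS = 6486.75.
Change in social welfare: 6486.75 − 8649 = −2162.25.

TS falls by 2162.25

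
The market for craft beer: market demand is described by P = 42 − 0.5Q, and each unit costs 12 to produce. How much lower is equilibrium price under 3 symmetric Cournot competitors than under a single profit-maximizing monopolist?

Equilibrium price falls by 7.5

Monopoly sets MR = MC: 42 − Q = 12 ⇒ Q = 30, P = 42 − 0.5·30 = 27.
Cournot with 3 identical firms: the symmetric best-response condition is 42 − 2q = 12. Each firm produces q = 15, total output Q = 45, price P = 19.5.
Change in equilibrium price: 19.5 − 27 = −7.5.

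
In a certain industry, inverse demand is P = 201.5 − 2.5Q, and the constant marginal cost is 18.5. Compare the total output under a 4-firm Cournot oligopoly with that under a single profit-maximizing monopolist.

Cournot: Q = 58.56; Monopoly: Q = 36.6

In a 4-firm Cournot equilibrium, symmetry and the first-order condition give q = (201.5 − 18.5)/(12.5) = 14.64. So Q = 58.56 and P = 55.1.
The monopolist equates marginal revenue to marginal cost: 201.5 − 5Q = 18.5, so Q = 36.6. From demand, P = 110.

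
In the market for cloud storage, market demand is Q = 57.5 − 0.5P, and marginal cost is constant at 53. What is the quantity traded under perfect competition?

Q = 31

Inverting demand: P = 115 − 2Q.
Under competition P = MC = 53, so Q = (115 − 53)/2 = 31.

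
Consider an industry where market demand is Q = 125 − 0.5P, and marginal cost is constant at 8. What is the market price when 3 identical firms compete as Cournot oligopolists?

Inverting demand: P = 250 − 2Q.
In a 3-firm Cournot equilibrium, symmetry and the first-order condition give q = (250 − 8)/(8) = 30.25. So Q = 90.75 and P = 68.5.

P = 68.5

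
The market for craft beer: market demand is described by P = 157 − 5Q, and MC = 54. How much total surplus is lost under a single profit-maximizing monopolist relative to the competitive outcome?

Competitive firms price at marginal cost: P = 54, giving Q = 20.6.
The monopolist equates marginal revenue to marginal cost: 157 − 10Q = 54, so Q = 10.3. From demand, P = 105.5.
DWL is the triangle between Q = 10.3 and Q = 20.6: ½·(20.6 − 10.3)·(105.5 − 54) = 265.225.

DWL = 265.225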